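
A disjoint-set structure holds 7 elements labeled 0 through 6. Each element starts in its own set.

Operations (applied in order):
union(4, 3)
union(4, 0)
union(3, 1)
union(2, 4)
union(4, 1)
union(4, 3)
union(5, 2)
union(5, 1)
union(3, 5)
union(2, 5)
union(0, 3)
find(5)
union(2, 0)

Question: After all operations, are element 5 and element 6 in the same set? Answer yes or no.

Answer: no

Derivation:
Step 1: union(4, 3) -> merged; set of 4 now {3, 4}
Step 2: union(4, 0) -> merged; set of 4 now {0, 3, 4}
Step 3: union(3, 1) -> merged; set of 3 now {0, 1, 3, 4}
Step 4: union(2, 4) -> merged; set of 2 now {0, 1, 2, 3, 4}
Step 5: union(4, 1) -> already same set; set of 4 now {0, 1, 2, 3, 4}
Step 6: union(4, 3) -> already same set; set of 4 now {0, 1, 2, 3, 4}
Step 7: union(5, 2) -> merged; set of 5 now {0, 1, 2, 3, 4, 5}
Step 8: union(5, 1) -> already same set; set of 5 now {0, 1, 2, 3, 4, 5}
Step 9: union(3, 5) -> already same set; set of 3 now {0, 1, 2, 3, 4, 5}
Step 10: union(2, 5) -> already same set; set of 2 now {0, 1, 2, 3, 4, 5}
Step 11: union(0, 3) -> already same set; set of 0 now {0, 1, 2, 3, 4, 5}
Step 12: find(5) -> no change; set of 5 is {0, 1, 2, 3, 4, 5}
Step 13: union(2, 0) -> already same set; set of 2 now {0, 1, 2, 3, 4, 5}
Set of 5: {0, 1, 2, 3, 4, 5}; 6 is not a member.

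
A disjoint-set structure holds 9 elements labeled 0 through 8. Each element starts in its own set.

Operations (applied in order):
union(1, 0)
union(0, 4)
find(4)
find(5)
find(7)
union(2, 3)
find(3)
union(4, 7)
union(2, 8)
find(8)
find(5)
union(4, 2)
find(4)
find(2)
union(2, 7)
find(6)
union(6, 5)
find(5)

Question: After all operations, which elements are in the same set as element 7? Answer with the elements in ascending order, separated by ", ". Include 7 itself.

Answer: 0, 1, 2, 3, 4, 7, 8

Derivation:
Step 1: union(1, 0) -> merged; set of 1 now {0, 1}
Step 2: union(0, 4) -> merged; set of 0 now {0, 1, 4}
Step 3: find(4) -> no change; set of 4 is {0, 1, 4}
Step 4: find(5) -> no change; set of 5 is {5}
Step 5: find(7) -> no change; set of 7 is {7}
Step 6: union(2, 3) -> merged; set of 2 now {2, 3}
Step 7: find(3) -> no change; set of 3 is {2, 3}
Step 8: union(4, 7) -> merged; set of 4 now {0, 1, 4, 7}
Step 9: union(2, 8) -> merged; set of 2 now {2, 3, 8}
Step 10: find(8) -> no change; set of 8 is {2, 3, 8}
Step 11: find(5) -> no change; set of 5 is {5}
Step 12: union(4, 2) -> merged; set of 4 now {0, 1, 2, 3, 4, 7, 8}
Step 13: find(4) -> no change; set of 4 is {0, 1, 2, 3, 4, 7, 8}
Step 14: find(2) -> no change; set of 2 is {0, 1, 2, 3, 4, 7, 8}
Step 15: union(2, 7) -> already same set; set of 2 now {0, 1, 2, 3, 4, 7, 8}
Step 16: find(6) -> no change; set of 6 is {6}
Step 17: union(6, 5) -> merged; set of 6 now {5, 6}
Step 18: find(5) -> no change; set of 5 is {5, 6}
Component of 7: {0, 1, 2, 3, 4, 7, 8}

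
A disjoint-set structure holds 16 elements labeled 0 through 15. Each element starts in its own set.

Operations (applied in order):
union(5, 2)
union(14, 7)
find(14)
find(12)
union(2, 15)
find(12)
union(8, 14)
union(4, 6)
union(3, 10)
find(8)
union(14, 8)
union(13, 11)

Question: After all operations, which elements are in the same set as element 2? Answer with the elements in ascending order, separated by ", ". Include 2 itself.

Step 1: union(5, 2) -> merged; set of 5 now {2, 5}
Step 2: union(14, 7) -> merged; set of 14 now {7, 14}
Step 3: find(14) -> no change; set of 14 is {7, 14}
Step 4: find(12) -> no change; set of 12 is {12}
Step 5: union(2, 15) -> merged; set of 2 now {2, 5, 15}
Step 6: find(12) -> no change; set of 12 is {12}
Step 7: union(8, 14) -> merged; set of 8 now {7, 8, 14}
Step 8: union(4, 6) -> merged; set of 4 now {4, 6}
Step 9: union(3, 10) -> merged; set of 3 now {3, 10}
Step 10: find(8) -> no change; set of 8 is {7, 8, 14}
Step 11: union(14, 8) -> already same set; set of 14 now {7, 8, 14}
Step 12: union(13, 11) -> merged; set of 13 now {11, 13}
Component of 2: {2, 5, 15}

Answer: 2, 5, 15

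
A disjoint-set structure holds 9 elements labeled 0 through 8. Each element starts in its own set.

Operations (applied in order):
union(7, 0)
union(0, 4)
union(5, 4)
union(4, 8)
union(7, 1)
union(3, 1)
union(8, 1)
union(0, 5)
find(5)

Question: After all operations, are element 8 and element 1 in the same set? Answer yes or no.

Step 1: union(7, 0) -> merged; set of 7 now {0, 7}
Step 2: union(0, 4) -> merged; set of 0 now {0, 4, 7}
Step 3: union(5, 4) -> merged; set of 5 now {0, 4, 5, 7}
Step 4: union(4, 8) -> merged; set of 4 now {0, 4, 5, 7, 8}
Step 5: union(7, 1) -> merged; set of 7 now {0, 1, 4, 5, 7, 8}
Step 6: union(3, 1) -> merged; set of 3 now {0, 1, 3, 4, 5, 7, 8}
Step 7: union(8, 1) -> already same set; set of 8 now {0, 1, 3, 4, 5, 7, 8}
Step 8: union(0, 5) -> already same set; set of 0 now {0, 1, 3, 4, 5, 7, 8}
Step 9: find(5) -> no change; set of 5 is {0, 1, 3, 4, 5, 7, 8}
Set of 8: {0, 1, 3, 4, 5, 7, 8}; 1 is a member.

Answer: yes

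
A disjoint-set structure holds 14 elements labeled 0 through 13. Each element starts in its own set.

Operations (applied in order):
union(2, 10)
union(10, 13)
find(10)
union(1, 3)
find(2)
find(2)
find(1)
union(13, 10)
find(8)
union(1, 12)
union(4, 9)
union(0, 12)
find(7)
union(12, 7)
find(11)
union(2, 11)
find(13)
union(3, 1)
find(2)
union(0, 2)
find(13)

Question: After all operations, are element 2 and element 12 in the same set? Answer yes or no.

Step 1: union(2, 10) -> merged; set of 2 now {2, 10}
Step 2: union(10, 13) -> merged; set of 10 now {2, 10, 13}
Step 3: find(10) -> no change; set of 10 is {2, 10, 13}
Step 4: union(1, 3) -> merged; set of 1 now {1, 3}
Step 5: find(2) -> no change; set of 2 is {2, 10, 13}
Step 6: find(2) -> no change; set of 2 is {2, 10, 13}
Step 7: find(1) -> no change; set of 1 is {1, 3}
Step 8: union(13, 10) -> already same set; set of 13 now {2, 10, 13}
Step 9: find(8) -> no change; set of 8 is {8}
Step 10: union(1, 12) -> merged; set of 1 now {1, 3, 12}
Step 11: union(4, 9) -> merged; set of 4 now {4, 9}
Step 12: union(0, 12) -> merged; set of 0 now {0, 1, 3, 12}
Step 13: find(7) -> no change; set of 7 is {7}
Step 14: union(12, 7) -> merged; set of 12 now {0, 1, 3, 7, 12}
Step 15: find(11) -> no change; set of 11 is {11}
Step 16: union(2, 11) -> merged; set of 2 now {2, 10, 11, 13}
Step 17: find(13) -> no change; set of 13 is {2, 10, 11, 13}
Step 18: union(3, 1) -> already same set; set of 3 now {0, 1, 3, 7, 12}
Step 19: find(2) -> no change; set of 2 is {2, 10, 11, 13}
Step 20: union(0, 2) -> merged; set of 0 now {0, 1, 2, 3, 7, 10, 11, 12, 13}
Step 21: find(13) -> no change; set of 13 is {0, 1, 2, 3, 7, 10, 11, 12, 13}
Set of 2: {0, 1, 2, 3, 7, 10, 11, 12, 13}; 12 is a member.

Answer: yes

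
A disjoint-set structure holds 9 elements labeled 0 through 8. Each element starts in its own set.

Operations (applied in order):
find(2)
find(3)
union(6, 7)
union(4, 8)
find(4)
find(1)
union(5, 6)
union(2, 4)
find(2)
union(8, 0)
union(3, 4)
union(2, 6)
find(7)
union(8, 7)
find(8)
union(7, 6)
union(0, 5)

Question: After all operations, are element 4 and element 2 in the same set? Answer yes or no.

Answer: yes

Derivation:
Step 1: find(2) -> no change; set of 2 is {2}
Step 2: find(3) -> no change; set of 3 is {3}
Step 3: union(6, 7) -> merged; set of 6 now {6, 7}
Step 4: union(4, 8) -> merged; set of 4 now {4, 8}
Step 5: find(4) -> no change; set of 4 is {4, 8}
Step 6: find(1) -> no change; set of 1 is {1}
Step 7: union(5, 6) -> merged; set of 5 now {5, 6, 7}
Step 8: union(2, 4) -> merged; set of 2 now {2, 4, 8}
Step 9: find(2) -> no change; set of 2 is {2, 4, 8}
Step 10: union(8, 0) -> merged; set of 8 now {0, 2, 4, 8}
Step 11: union(3, 4) -> merged; set of 3 now {0, 2, 3, 4, 8}
Step 12: union(2, 6) -> merged; set of 2 now {0, 2, 3, 4, 5, 6, 7, 8}
Step 13: find(7) -> no change; set of 7 is {0, 2, 3, 4, 5, 6, 7, 8}
Step 14: union(8, 7) -> already same set; set of 8 now {0, 2, 3, 4, 5, 6, 7, 8}
Step 15: find(8) -> no change; set of 8 is {0, 2, 3, 4, 5, 6, 7, 8}
Step 16: union(7, 6) -> already same set; set of 7 now {0, 2, 3, 4, 5, 6, 7, 8}
Step 17: union(0, 5) -> already same set; set of 0 now {0, 2, 3, 4, 5, 6, 7, 8}
Set of 4: {0, 2, 3, 4, 5, 6, 7, 8}; 2 is a member.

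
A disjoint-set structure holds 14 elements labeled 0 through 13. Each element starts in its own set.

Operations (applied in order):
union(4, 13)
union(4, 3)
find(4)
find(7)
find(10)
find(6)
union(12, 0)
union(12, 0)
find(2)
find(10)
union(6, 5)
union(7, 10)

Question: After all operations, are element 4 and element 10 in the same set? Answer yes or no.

Answer: no

Derivation:
Step 1: union(4, 13) -> merged; set of 4 now {4, 13}
Step 2: union(4, 3) -> merged; set of 4 now {3, 4, 13}
Step 3: find(4) -> no change; set of 4 is {3, 4, 13}
Step 4: find(7) -> no change; set of 7 is {7}
Step 5: find(10) -> no change; set of 10 is {10}
Step 6: find(6) -> no change; set of 6 is {6}
Step 7: union(12, 0) -> merged; set of 12 now {0, 12}
Step 8: union(12, 0) -> already same set; set of 12 now {0, 12}
Step 9: find(2) -> no change; set of 2 is {2}
Step 10: find(10) -> no change; set of 10 is {10}
Step 11: union(6, 5) -> merged; set of 6 now {5, 6}
Step 12: union(7, 10) -> merged; set of 7 now {7, 10}
Set of 4: {3, 4, 13}; 10 is not a member.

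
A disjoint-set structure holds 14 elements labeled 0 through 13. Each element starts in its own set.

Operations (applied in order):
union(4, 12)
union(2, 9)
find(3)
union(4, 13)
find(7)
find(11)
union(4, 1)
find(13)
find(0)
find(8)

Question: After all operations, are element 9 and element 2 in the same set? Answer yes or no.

Step 1: union(4, 12) -> merged; set of 4 now {4, 12}
Step 2: union(2, 9) -> merged; set of 2 now {2, 9}
Step 3: find(3) -> no change; set of 3 is {3}
Step 4: union(4, 13) -> merged; set of 4 now {4, 12, 13}
Step 5: find(7) -> no change; set of 7 is {7}
Step 6: find(11) -> no change; set of 11 is {11}
Step 7: union(4, 1) -> merged; set of 4 now {1, 4, 12, 13}
Step 8: find(13) -> no change; set of 13 is {1, 4, 12, 13}
Step 9: find(0) -> no change; set of 0 is {0}
Step 10: find(8) -> no change; set of 8 is {8}
Set of 9: {2, 9}; 2 is a member.

Answer: yes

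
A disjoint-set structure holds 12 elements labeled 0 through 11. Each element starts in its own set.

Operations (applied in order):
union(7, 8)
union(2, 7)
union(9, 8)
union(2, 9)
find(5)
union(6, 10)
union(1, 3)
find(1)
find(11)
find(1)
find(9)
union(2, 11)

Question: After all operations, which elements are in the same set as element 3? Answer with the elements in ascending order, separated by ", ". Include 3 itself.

Step 1: union(7, 8) -> merged; set of 7 now {7, 8}
Step 2: union(2, 7) -> merged; set of 2 now {2, 7, 8}
Step 3: union(9, 8) -> merged; set of 9 now {2, 7, 8, 9}
Step 4: union(2, 9) -> already same set; set of 2 now {2, 7, 8, 9}
Step 5: find(5) -> no change; set of 5 is {5}
Step 6: union(6, 10) -> merged; set of 6 now {6, 10}
Step 7: union(1, 3) -> merged; set of 1 now {1, 3}
Step 8: find(1) -> no change; set of 1 is {1, 3}
Step 9: find(11) -> no change; set of 11 is {11}
Step 10: find(1) -> no change; set of 1 is {1, 3}
Step 11: find(9) -> no change; set of 9 is {2, 7, 8, 9}
Step 12: union(2, 11) -> merged; set of 2 now {2, 7, 8, 9, 11}
Component of 3: {1, 3}

Answer: 1, 3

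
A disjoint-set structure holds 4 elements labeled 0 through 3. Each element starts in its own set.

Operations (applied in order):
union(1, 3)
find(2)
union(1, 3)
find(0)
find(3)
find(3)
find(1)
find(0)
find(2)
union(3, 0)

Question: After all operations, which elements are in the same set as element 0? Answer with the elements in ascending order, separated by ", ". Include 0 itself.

Step 1: union(1, 3) -> merged; set of 1 now {1, 3}
Step 2: find(2) -> no change; set of 2 is {2}
Step 3: union(1, 3) -> already same set; set of 1 now {1, 3}
Step 4: find(0) -> no change; set of 0 is {0}
Step 5: find(3) -> no change; set of 3 is {1, 3}
Step 6: find(3) -> no change; set of 3 is {1, 3}
Step 7: find(1) -> no change; set of 1 is {1, 3}
Step 8: find(0) -> no change; set of 0 is {0}
Step 9: find(2) -> no change; set of 2 is {2}
Step 10: union(3, 0) -> merged; set of 3 now {0, 1, 3}
Component of 0: {0, 1, 3}

Answer: 0, 1, 3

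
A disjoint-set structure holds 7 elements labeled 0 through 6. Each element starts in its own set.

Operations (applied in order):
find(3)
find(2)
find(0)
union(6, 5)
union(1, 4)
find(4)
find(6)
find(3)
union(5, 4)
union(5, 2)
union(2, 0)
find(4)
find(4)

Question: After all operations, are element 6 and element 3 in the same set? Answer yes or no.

Step 1: find(3) -> no change; set of 3 is {3}
Step 2: find(2) -> no change; set of 2 is {2}
Step 3: find(0) -> no change; set of 0 is {0}
Step 4: union(6, 5) -> merged; set of 6 now {5, 6}
Step 5: union(1, 4) -> merged; set of 1 now {1, 4}
Step 6: find(4) -> no change; set of 4 is {1, 4}
Step 7: find(6) -> no change; set of 6 is {5, 6}
Step 8: find(3) -> no change; set of 3 is {3}
Step 9: union(5, 4) -> merged; set of 5 now {1, 4, 5, 6}
Step 10: union(5, 2) -> merged; set of 5 now {1, 2, 4, 5, 6}
Step 11: union(2, 0) -> merged; set of 2 now {0, 1, 2, 4, 5, 6}
Step 12: find(4) -> no change; set of 4 is {0, 1, 2, 4, 5, 6}
Step 13: find(4) -> no change; set of 4 is {0, 1, 2, 4, 5, 6}
Set of 6: {0, 1, 2, 4, 5, 6}; 3 is not a member.

Answer: no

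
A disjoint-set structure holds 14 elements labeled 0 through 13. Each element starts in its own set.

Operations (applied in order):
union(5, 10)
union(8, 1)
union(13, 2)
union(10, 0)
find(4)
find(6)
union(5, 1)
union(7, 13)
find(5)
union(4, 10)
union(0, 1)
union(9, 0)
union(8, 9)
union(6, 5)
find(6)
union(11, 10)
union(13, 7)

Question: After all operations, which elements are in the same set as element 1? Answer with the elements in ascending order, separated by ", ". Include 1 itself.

Answer: 0, 1, 4, 5, 6, 8, 9, 10, 11

Derivation:
Step 1: union(5, 10) -> merged; set of 5 now {5, 10}
Step 2: union(8, 1) -> merged; set of 8 now {1, 8}
Step 3: union(13, 2) -> merged; set of 13 now {2, 13}
Step 4: union(10, 0) -> merged; set of 10 now {0, 5, 10}
Step 5: find(4) -> no change; set of 4 is {4}
Step 6: find(6) -> no change; set of 6 is {6}
Step 7: union(5, 1) -> merged; set of 5 now {0, 1, 5, 8, 10}
Step 8: union(7, 13) -> merged; set of 7 now {2, 7, 13}
Step 9: find(5) -> no change; set of 5 is {0, 1, 5, 8, 10}
Step 10: union(4, 10) -> merged; set of 4 now {0, 1, 4, 5, 8, 10}
Step 11: union(0, 1) -> already same set; set of 0 now {0, 1, 4, 5, 8, 10}
Step 12: union(9, 0) -> merged; set of 9 now {0, 1, 4, 5, 8, 9, 10}
Step 13: union(8, 9) -> already same set; set of 8 now {0, 1, 4, 5, 8, 9, 10}
Step 14: union(6, 5) -> merged; set of 6 now {0, 1, 4, 5, 6, 8, 9, 10}
Step 15: find(6) -> no change; set of 6 is {0, 1, 4, 5, 6, 8, 9, 10}
Step 16: union(11, 10) -> merged; set of 11 now {0, 1, 4, 5, 6, 8, 9, 10, 11}
Step 17: union(13, 7) -> already same set; set of 13 now {2, 7, 13}
Component of 1: {0, 1, 4, 5, 6, 8, 9, 10, 11}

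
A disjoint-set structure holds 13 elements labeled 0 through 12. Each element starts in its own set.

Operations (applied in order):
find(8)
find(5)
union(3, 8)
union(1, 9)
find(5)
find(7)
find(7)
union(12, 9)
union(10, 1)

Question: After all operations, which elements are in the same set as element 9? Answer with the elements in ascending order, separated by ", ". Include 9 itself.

Answer: 1, 9, 10, 12

Derivation:
Step 1: find(8) -> no change; set of 8 is {8}
Step 2: find(5) -> no change; set of 5 is {5}
Step 3: union(3, 8) -> merged; set of 3 now {3, 8}
Step 4: union(1, 9) -> merged; set of 1 now {1, 9}
Step 5: find(5) -> no change; set of 5 is {5}
Step 6: find(7) -> no change; set of 7 is {7}
Step 7: find(7) -> no change; set of 7 is {7}
Step 8: union(12, 9) -> merged; set of 12 now {1, 9, 12}
Step 9: union(10, 1) -> merged; set of 10 now {1, 9, 10, 12}
Component of 9: {1, 9, 10, 12}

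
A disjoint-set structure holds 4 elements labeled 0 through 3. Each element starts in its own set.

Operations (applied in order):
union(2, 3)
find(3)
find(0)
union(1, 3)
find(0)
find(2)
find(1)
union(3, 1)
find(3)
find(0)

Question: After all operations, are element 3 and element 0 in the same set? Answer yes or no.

Answer: no

Derivation:
Step 1: union(2, 3) -> merged; set of 2 now {2, 3}
Step 2: find(3) -> no change; set of 3 is {2, 3}
Step 3: find(0) -> no change; set of 0 is {0}
Step 4: union(1, 3) -> merged; set of 1 now {1, 2, 3}
Step 5: find(0) -> no change; set of 0 is {0}
Step 6: find(2) -> no change; set of 2 is {1, 2, 3}
Step 7: find(1) -> no change; set of 1 is {1, 2, 3}
Step 8: union(3, 1) -> already same set; set of 3 now {1, 2, 3}
Step 9: find(3) -> no change; set of 3 is {1, 2, 3}
Step 10: find(0) -> no change; set of 0 is {0}
Set of 3: {1, 2, 3}; 0 is not a member.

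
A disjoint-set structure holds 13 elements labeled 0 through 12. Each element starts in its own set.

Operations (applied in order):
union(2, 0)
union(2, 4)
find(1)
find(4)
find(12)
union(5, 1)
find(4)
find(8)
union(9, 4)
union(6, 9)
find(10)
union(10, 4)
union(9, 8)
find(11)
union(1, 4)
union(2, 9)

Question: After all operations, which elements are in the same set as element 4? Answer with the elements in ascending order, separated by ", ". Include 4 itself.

Answer: 0, 1, 2, 4, 5, 6, 8, 9, 10

Derivation:
Step 1: union(2, 0) -> merged; set of 2 now {0, 2}
Step 2: union(2, 4) -> merged; set of 2 now {0, 2, 4}
Step 3: find(1) -> no change; set of 1 is {1}
Step 4: find(4) -> no change; set of 4 is {0, 2, 4}
Step 5: find(12) -> no change; set of 12 is {12}
Step 6: union(5, 1) -> merged; set of 5 now {1, 5}
Step 7: find(4) -> no change; set of 4 is {0, 2, 4}
Step 8: find(8) -> no change; set of 8 is {8}
Step 9: union(9, 4) -> merged; set of 9 now {0, 2, 4, 9}
Step 10: union(6, 9) -> merged; set of 6 now {0, 2, 4, 6, 9}
Step 11: find(10) -> no change; set of 10 is {10}
Step 12: union(10, 4) -> merged; set of 10 now {0, 2, 4, 6, 9, 10}
Step 13: union(9, 8) -> merged; set of 9 now {0, 2, 4, 6, 8, 9, 10}
Step 14: find(11) -> no change; set of 11 is {11}
Step 15: union(1, 4) -> merged; set of 1 now {0, 1, 2, 4, 5, 6, 8, 9, 10}
Step 16: union(2, 9) -> already same set; set of 2 now {0, 1, 2, 4, 5, 6, 8, 9, 10}
Component of 4: {0, 1, 2, 4, 5, 6, 8, 9, 10}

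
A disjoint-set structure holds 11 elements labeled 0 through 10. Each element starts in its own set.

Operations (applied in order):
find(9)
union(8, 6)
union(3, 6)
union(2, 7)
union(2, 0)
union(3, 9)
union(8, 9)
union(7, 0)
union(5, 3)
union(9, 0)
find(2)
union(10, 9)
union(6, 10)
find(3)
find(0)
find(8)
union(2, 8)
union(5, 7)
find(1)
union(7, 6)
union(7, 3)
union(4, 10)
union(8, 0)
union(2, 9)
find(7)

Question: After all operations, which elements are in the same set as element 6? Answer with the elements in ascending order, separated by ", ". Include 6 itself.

Step 1: find(9) -> no change; set of 9 is {9}
Step 2: union(8, 6) -> merged; set of 8 now {6, 8}
Step 3: union(3, 6) -> merged; set of 3 now {3, 6, 8}
Step 4: union(2, 7) -> merged; set of 2 now {2, 7}
Step 5: union(2, 0) -> merged; set of 2 now {0, 2, 7}
Step 6: union(3, 9) -> merged; set of 3 now {3, 6, 8, 9}
Step 7: union(8, 9) -> already same set; set of 8 now {3, 6, 8, 9}
Step 8: union(7, 0) -> already same set; set of 7 now {0, 2, 7}
Step 9: union(5, 3) -> merged; set of 5 now {3, 5, 6, 8, 9}
Step 10: union(9, 0) -> merged; set of 9 now {0, 2, 3, 5, 6, 7, 8, 9}
Step 11: find(2) -> no change; set of 2 is {0, 2, 3, 5, 6, 7, 8, 9}
Step 12: union(10, 9) -> merged; set of 10 now {0, 2, 3, 5, 6, 7, 8, 9, 10}
Step 13: union(6, 10) -> already same set; set of 6 now {0, 2, 3, 5, 6, 7, 8, 9, 10}
Step 14: find(3) -> no change; set of 3 is {0, 2, 3, 5, 6, 7, 8, 9, 10}
Step 15: find(0) -> no change; set of 0 is {0, 2, 3, 5, 6, 7, 8, 9, 10}
Step 16: find(8) -> no change; set of 8 is {0, 2, 3, 5, 6, 7, 8, 9, 10}
Step 17: union(2, 8) -> already same set; set of 2 now {0, 2, 3, 5, 6, 7, 8, 9, 10}
Step 18: union(5, 7) -> already same set; set of 5 now {0, 2, 3, 5, 6, 7, 8, 9, 10}
Step 19: find(1) -> no change; set of 1 is {1}
Step 20: union(7, 6) -> already same set; set of 7 now {0, 2, 3, 5, 6, 7, 8, 9, 10}
Step 21: union(7, 3) -> already same set; set of 7 now {0, 2, 3, 5, 6, 7, 8, 9, 10}
Step 22: union(4, 10) -> merged; set of 4 now {0, 2, 3, 4, 5, 6, 7, 8, 9, 10}
Step 23: union(8, 0) -> already same set; set of 8 now {0, 2, 3, 4, 5, 6, 7, 8, 9, 10}
Step 24: union(2, 9) -> already same set; set of 2 now {0, 2, 3, 4, 5, 6, 7, 8, 9, 10}
Step 25: find(7) -> no change; set of 7 is {0, 2, 3, 4, 5, 6, 7, 8, 9, 10}
Component of 6: {0, 2, 3, 4, 5, 6, 7, 8, 9, 10}

Answer: 0, 2, 3, 4, 5, 6, 7, 8, 9, 10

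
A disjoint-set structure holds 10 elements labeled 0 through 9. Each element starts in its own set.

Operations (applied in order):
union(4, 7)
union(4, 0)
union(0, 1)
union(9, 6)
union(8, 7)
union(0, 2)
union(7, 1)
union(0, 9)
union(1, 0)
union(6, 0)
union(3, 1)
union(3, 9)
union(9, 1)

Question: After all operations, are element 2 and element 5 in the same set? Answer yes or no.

Step 1: union(4, 7) -> merged; set of 4 now {4, 7}
Step 2: union(4, 0) -> merged; set of 4 now {0, 4, 7}
Step 3: union(0, 1) -> merged; set of 0 now {0, 1, 4, 7}
Step 4: union(9, 6) -> merged; set of 9 now {6, 9}
Step 5: union(8, 7) -> merged; set of 8 now {0, 1, 4, 7, 8}
Step 6: union(0, 2) -> merged; set of 0 now {0, 1, 2, 4, 7, 8}
Step 7: union(7, 1) -> already same set; set of 7 now {0, 1, 2, 4, 7, 8}
Step 8: union(0, 9) -> merged; set of 0 now {0, 1, 2, 4, 6, 7, 8, 9}
Step 9: union(1, 0) -> already same set; set of 1 now {0, 1, 2, 4, 6, 7, 8, 9}
Step 10: union(6, 0) -> already same set; set of 6 now {0, 1, 2, 4, 6, 7, 8, 9}
Step 11: union(3, 1) -> merged; set of 3 now {0, 1, 2, 3, 4, 6, 7, 8, 9}
Step 12: union(3, 9) -> already same set; set of 3 now {0, 1, 2, 3, 4, 6, 7, 8, 9}
Step 13: union(9, 1) -> already same set; set of 9 now {0, 1, 2, 3, 4, 6, 7, 8, 9}
Set of 2: {0, 1, 2, 3, 4, 6, 7, 8, 9}; 5 is not a member.

Answer: no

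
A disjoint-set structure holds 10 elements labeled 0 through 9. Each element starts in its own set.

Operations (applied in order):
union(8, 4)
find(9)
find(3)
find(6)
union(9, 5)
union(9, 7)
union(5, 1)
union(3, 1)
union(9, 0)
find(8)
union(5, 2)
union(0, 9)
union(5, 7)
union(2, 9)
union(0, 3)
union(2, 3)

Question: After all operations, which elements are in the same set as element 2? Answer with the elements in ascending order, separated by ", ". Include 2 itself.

Answer: 0, 1, 2, 3, 5, 7, 9

Derivation:
Step 1: union(8, 4) -> merged; set of 8 now {4, 8}
Step 2: find(9) -> no change; set of 9 is {9}
Step 3: find(3) -> no change; set of 3 is {3}
Step 4: find(6) -> no change; set of 6 is {6}
Step 5: union(9, 5) -> merged; set of 9 now {5, 9}
Step 6: union(9, 7) -> merged; set of 9 now {5, 7, 9}
Step 7: union(5, 1) -> merged; set of 5 now {1, 5, 7, 9}
Step 8: union(3, 1) -> merged; set of 3 now {1, 3, 5, 7, 9}
Step 9: union(9, 0) -> merged; set of 9 now {0, 1, 3, 5, 7, 9}
Step 10: find(8) -> no change; set of 8 is {4, 8}
Step 11: union(5, 2) -> merged; set of 5 now {0, 1, 2, 3, 5, 7, 9}
Step 12: union(0, 9) -> already same set; set of 0 now {0, 1, 2, 3, 5, 7, 9}
Step 13: union(5, 7) -> already same set; set of 5 now {0, 1, 2, 3, 5, 7, 9}
Step 14: union(2, 9) -> already same set; set of 2 now {0, 1, 2, 3, 5, 7, 9}
Step 15: union(0, 3) -> already same set; set of 0 now {0, 1, 2, 3, 5, 7, 9}
Step 16: union(2, 3) -> already same set; set of 2 now {0, 1, 2, 3, 5, 7, 9}
Component of 2: {0, 1, 2, 3, 5, 7, 9}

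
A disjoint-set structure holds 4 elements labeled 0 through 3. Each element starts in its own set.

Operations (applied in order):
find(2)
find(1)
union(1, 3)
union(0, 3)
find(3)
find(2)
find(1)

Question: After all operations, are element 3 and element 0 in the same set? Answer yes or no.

Step 1: find(2) -> no change; set of 2 is {2}
Step 2: find(1) -> no change; set of 1 is {1}
Step 3: union(1, 3) -> merged; set of 1 now {1, 3}
Step 4: union(0, 3) -> merged; set of 0 now {0, 1, 3}
Step 5: find(3) -> no change; set of 3 is {0, 1, 3}
Step 6: find(2) -> no change; set of 2 is {2}
Step 7: find(1) -> no change; set of 1 is {0, 1, 3}
Set of 3: {0, 1, 3}; 0 is a member.

Answer: yes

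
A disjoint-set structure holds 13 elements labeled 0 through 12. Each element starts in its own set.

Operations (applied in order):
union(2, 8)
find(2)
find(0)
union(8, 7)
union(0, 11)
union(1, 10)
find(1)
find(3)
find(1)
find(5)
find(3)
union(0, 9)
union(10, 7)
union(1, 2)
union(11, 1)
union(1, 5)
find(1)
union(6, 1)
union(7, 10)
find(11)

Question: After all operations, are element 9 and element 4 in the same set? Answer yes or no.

Step 1: union(2, 8) -> merged; set of 2 now {2, 8}
Step 2: find(2) -> no change; set of 2 is {2, 8}
Step 3: find(0) -> no change; set of 0 is {0}
Step 4: union(8, 7) -> merged; set of 8 now {2, 7, 8}
Step 5: union(0, 11) -> merged; set of 0 now {0, 11}
Step 6: union(1, 10) -> merged; set of 1 now {1, 10}
Step 7: find(1) -> no change; set of 1 is {1, 10}
Step 8: find(3) -> no change; set of 3 is {3}
Step 9: find(1) -> no change; set of 1 is {1, 10}
Step 10: find(5) -> no change; set of 5 is {5}
Step 11: find(3) -> no change; set of 3 is {3}
Step 12: union(0, 9) -> merged; set of 0 now {0, 9, 11}
Step 13: union(10, 7) -> merged; set of 10 now {1, 2, 7, 8, 10}
Step 14: union(1, 2) -> already same set; set of 1 now {1, 2, 7, 8, 10}
Step 15: union(11, 1) -> merged; set of 11 now {0, 1, 2, 7, 8, 9, 10, 11}
Step 16: union(1, 5) -> merged; set of 1 now {0, 1, 2, 5, 7, 8, 9, 10, 11}
Step 17: find(1) -> no change; set of 1 is {0, 1, 2, 5, 7, 8, 9, 10, 11}
Step 18: union(6, 1) -> merged; set of 6 now {0, 1, 2, 5, 6, 7, 8, 9, 10, 11}
Step 19: union(7, 10) -> already same set; set of 7 now {0, 1, 2, 5, 6, 7, 8, 9, 10, 11}
Step 20: find(11) -> no change; set of 11 is {0, 1, 2, 5, 6, 7, 8, 9, 10, 11}
Set of 9: {0, 1, 2, 5, 6, 7, 8, 9, 10, 11}; 4 is not a member.

Answer: no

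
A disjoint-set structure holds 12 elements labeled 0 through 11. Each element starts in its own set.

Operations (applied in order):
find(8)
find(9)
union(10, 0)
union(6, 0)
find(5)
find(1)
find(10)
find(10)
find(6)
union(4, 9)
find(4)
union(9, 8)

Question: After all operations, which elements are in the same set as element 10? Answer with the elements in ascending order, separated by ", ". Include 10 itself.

Step 1: find(8) -> no change; set of 8 is {8}
Step 2: find(9) -> no change; set of 9 is {9}
Step 3: union(10, 0) -> merged; set of 10 now {0, 10}
Step 4: union(6, 0) -> merged; set of 6 now {0, 6, 10}
Step 5: find(5) -> no change; set of 5 is {5}
Step 6: find(1) -> no change; set of 1 is {1}
Step 7: find(10) -> no change; set of 10 is {0, 6, 10}
Step 8: find(10) -> no change; set of 10 is {0, 6, 10}
Step 9: find(6) -> no change; set of 6 is {0, 6, 10}
Step 10: union(4, 9) -> merged; set of 4 now {4, 9}
Step 11: find(4) -> no change; set of 4 is {4, 9}
Step 12: union(9, 8) -> merged; set of 9 now {4, 8, 9}
Component of 10: {0, 6, 10}

Answer: 0, 6, 10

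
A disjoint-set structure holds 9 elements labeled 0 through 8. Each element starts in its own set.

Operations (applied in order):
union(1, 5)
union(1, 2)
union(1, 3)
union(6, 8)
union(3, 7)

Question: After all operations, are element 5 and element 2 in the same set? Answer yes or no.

Answer: yes

Derivation:
Step 1: union(1, 5) -> merged; set of 1 now {1, 5}
Step 2: union(1, 2) -> merged; set of 1 now {1, 2, 5}
Step 3: union(1, 3) -> merged; set of 1 now {1, 2, 3, 5}
Step 4: union(6, 8) -> merged; set of 6 now {6, 8}
Step 5: union(3, 7) -> merged; set of 3 now {1, 2, 3, 5, 7}
Set of 5: {1, 2, 3, 5, 7}; 2 is a member.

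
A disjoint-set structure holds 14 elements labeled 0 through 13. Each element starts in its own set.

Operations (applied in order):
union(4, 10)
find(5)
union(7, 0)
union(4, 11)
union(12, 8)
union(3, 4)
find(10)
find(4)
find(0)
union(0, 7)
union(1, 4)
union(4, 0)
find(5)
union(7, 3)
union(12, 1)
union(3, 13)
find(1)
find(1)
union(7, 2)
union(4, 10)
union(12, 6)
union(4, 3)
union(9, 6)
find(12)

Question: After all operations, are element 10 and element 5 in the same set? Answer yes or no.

Answer: no

Derivation:
Step 1: union(4, 10) -> merged; set of 4 now {4, 10}
Step 2: find(5) -> no change; set of 5 is {5}
Step 3: union(7, 0) -> merged; set of 7 now {0, 7}
Step 4: union(4, 11) -> merged; set of 4 now {4, 10, 11}
Step 5: union(12, 8) -> merged; set of 12 now {8, 12}
Step 6: union(3, 4) -> merged; set of 3 now {3, 4, 10, 11}
Step 7: find(10) -> no change; set of 10 is {3, 4, 10, 11}
Step 8: find(4) -> no change; set of 4 is {3, 4, 10, 11}
Step 9: find(0) -> no change; set of 0 is {0, 7}
Step 10: union(0, 7) -> already same set; set of 0 now {0, 7}
Step 11: union(1, 4) -> merged; set of 1 now {1, 3, 4, 10, 11}
Step 12: union(4, 0) -> merged; set of 4 now {0, 1, 3, 4, 7, 10, 11}
Step 13: find(5) -> no change; set of 5 is {5}
Step 14: union(7, 3) -> already same set; set of 7 now {0, 1, 3, 4, 7, 10, 11}
Step 15: union(12, 1) -> merged; set of 12 now {0, 1, 3, 4, 7, 8, 10, 11, 12}
Step 16: union(3, 13) -> merged; set of 3 now {0, 1, 3, 4, 7, 8, 10, 11, 12, 13}
Step 17: find(1) -> no change; set of 1 is {0, 1, 3, 4, 7, 8, 10, 11, 12, 13}
Step 18: find(1) -> no change; set of 1 is {0, 1, 3, 4, 7, 8, 10, 11, 12, 13}
Step 19: union(7, 2) -> merged; set of 7 now {0, 1, 2, 3, 4, 7, 8, 10, 11, 12, 13}
Step 20: union(4, 10) -> already same set; set of 4 now {0, 1, 2, 3, 4, 7, 8, 10, 11, 12, 13}
Step 21: union(12, 6) -> merged; set of 12 now {0, 1, 2, 3, 4, 6, 7, 8, 10, 11, 12, 13}
Step 22: union(4, 3) -> already same set; set of 4 now {0, 1, 2, 3, 4, 6, 7, 8, 10, 11, 12, 13}
Step 23: union(9, 6) -> merged; set of 9 now {0, 1, 2, 3, 4, 6, 7, 8, 9, 10, 11, 12, 13}
Step 24: find(12) -> no change; set of 12 is {0, 1, 2, 3, 4, 6, 7, 8, 9, 10, 11, 12, 13}
Set of 10: {0, 1, 2, 3, 4, 6, 7, 8, 9, 10, 11, 12, 13}; 5 is not a member.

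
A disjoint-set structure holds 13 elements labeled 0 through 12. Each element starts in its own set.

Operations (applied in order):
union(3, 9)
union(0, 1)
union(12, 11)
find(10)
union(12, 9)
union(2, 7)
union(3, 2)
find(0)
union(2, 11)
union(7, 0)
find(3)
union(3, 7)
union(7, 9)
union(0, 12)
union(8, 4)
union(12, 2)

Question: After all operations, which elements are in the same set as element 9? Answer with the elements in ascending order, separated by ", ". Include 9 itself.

Answer: 0, 1, 2, 3, 7, 9, 11, 12

Derivation:
Step 1: union(3, 9) -> merged; set of 3 now {3, 9}
Step 2: union(0, 1) -> merged; set of 0 now {0, 1}
Step 3: union(12, 11) -> merged; set of 12 now {11, 12}
Step 4: find(10) -> no change; set of 10 is {10}
Step 5: union(12, 9) -> merged; set of 12 now {3, 9, 11, 12}
Step 6: union(2, 7) -> merged; set of 2 now {2, 7}
Step 7: union(3, 2) -> merged; set of 3 now {2, 3, 7, 9, 11, 12}
Step 8: find(0) -> no change; set of 0 is {0, 1}
Step 9: union(2, 11) -> already same set; set of 2 now {2, 3, 7, 9, 11, 12}
Step 10: union(7, 0) -> merged; set of 7 now {0, 1, 2, 3, 7, 9, 11, 12}
Step 11: find(3) -> no change; set of 3 is {0, 1, 2, 3, 7, 9, 11, 12}
Step 12: union(3, 7) -> already same set; set of 3 now {0, 1, 2, 3, 7, 9, 11, 12}
Step 13: union(7, 9) -> already same set; set of 7 now {0, 1, 2, 3, 7, 9, 11, 12}
Step 14: union(0, 12) -> already same set; set of 0 now {0, 1, 2, 3, 7, 9, 11, 12}
Step 15: union(8, 4) -> merged; set of 8 now {4, 8}
Step 16: union(12, 2) -> already same set; set of 12 now {0, 1, 2, 3, 7, 9, 11, 12}
Component of 9: {0, 1, 2, 3, 7, 9, 11, 12}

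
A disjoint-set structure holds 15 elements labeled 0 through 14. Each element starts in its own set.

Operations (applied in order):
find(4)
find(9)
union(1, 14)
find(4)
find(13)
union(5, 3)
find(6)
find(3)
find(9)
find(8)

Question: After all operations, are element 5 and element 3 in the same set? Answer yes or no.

Answer: yes

Derivation:
Step 1: find(4) -> no change; set of 4 is {4}
Step 2: find(9) -> no change; set of 9 is {9}
Step 3: union(1, 14) -> merged; set of 1 now {1, 14}
Step 4: find(4) -> no change; set of 4 is {4}
Step 5: find(13) -> no change; set of 13 is {13}
Step 6: union(5, 3) -> merged; set of 5 now {3, 5}
Step 7: find(6) -> no change; set of 6 is {6}
Step 8: find(3) -> no change; set of 3 is {3, 5}
Step 9: find(9) -> no change; set of 9 is {9}
Step 10: find(8) -> no change; set of 8 is {8}
Set of 5: {3, 5}; 3 is a member.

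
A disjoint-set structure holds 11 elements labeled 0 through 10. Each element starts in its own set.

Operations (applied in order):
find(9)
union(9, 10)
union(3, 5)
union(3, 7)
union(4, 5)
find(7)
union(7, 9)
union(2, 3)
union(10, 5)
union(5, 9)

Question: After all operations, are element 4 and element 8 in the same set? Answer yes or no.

Step 1: find(9) -> no change; set of 9 is {9}
Step 2: union(9, 10) -> merged; set of 9 now {9, 10}
Step 3: union(3, 5) -> merged; set of 3 now {3, 5}
Step 4: union(3, 7) -> merged; set of 3 now {3, 5, 7}
Step 5: union(4, 5) -> merged; set of 4 now {3, 4, 5, 7}
Step 6: find(7) -> no change; set of 7 is {3, 4, 5, 7}
Step 7: union(7, 9) -> merged; set of 7 now {3, 4, 5, 7, 9, 10}
Step 8: union(2, 3) -> merged; set of 2 now {2, 3, 4, 5, 7, 9, 10}
Step 9: union(10, 5) -> already same set; set of 10 now {2, 3, 4, 5, 7, 9, 10}
Step 10: union(5, 9) -> already same set; set of 5 now {2, 3, 4, 5, 7, 9, 10}
Set of 4: {2, 3, 4, 5, 7, 9, 10}; 8 is not a member.

Answer: no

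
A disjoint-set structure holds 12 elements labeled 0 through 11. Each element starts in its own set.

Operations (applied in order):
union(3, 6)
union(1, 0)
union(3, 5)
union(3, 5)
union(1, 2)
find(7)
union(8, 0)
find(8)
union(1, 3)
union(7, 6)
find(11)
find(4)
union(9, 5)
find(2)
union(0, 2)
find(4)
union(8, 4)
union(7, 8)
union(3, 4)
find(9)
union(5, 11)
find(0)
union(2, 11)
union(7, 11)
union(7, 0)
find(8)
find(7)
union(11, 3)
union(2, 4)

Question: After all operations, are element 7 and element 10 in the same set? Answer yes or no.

Answer: no

Derivation:
Step 1: union(3, 6) -> merged; set of 3 now {3, 6}
Step 2: union(1, 0) -> merged; set of 1 now {0, 1}
Step 3: union(3, 5) -> merged; set of 3 now {3, 5, 6}
Step 4: union(3, 5) -> already same set; set of 3 now {3, 5, 6}
Step 5: union(1, 2) -> merged; set of 1 now {0, 1, 2}
Step 6: find(7) -> no change; set of 7 is {7}
Step 7: union(8, 0) -> merged; set of 8 now {0, 1, 2, 8}
Step 8: find(8) -> no change; set of 8 is {0, 1, 2, 8}
Step 9: union(1, 3) -> merged; set of 1 now {0, 1, 2, 3, 5, 6, 8}
Step 10: union(7, 6) -> merged; set of 7 now {0, 1, 2, 3, 5, 6, 7, 8}
Step 11: find(11) -> no change; set of 11 is {11}
Step 12: find(4) -> no change; set of 4 is {4}
Step 13: union(9, 5) -> merged; set of 9 now {0, 1, 2, 3, 5, 6, 7, 8, 9}
Step 14: find(2) -> no change; set of 2 is {0, 1, 2, 3, 5, 6, 7, 8, 9}
Step 15: union(0, 2) -> already same set; set of 0 now {0, 1, 2, 3, 5, 6, 7, 8, 9}
Step 16: find(4) -> no change; set of 4 is {4}
Step 17: union(8, 4) -> merged; set of 8 now {0, 1, 2, 3, 4, 5, 6, 7, 8, 9}
Step 18: union(7, 8) -> already same set; set of 7 now {0, 1, 2, 3, 4, 5, 6, 7, 8, 9}
Step 19: union(3, 4) -> already same set; set of 3 now {0, 1, 2, 3, 4, 5, 6, 7, 8, 9}
Step 20: find(9) -> no change; set of 9 is {0, 1, 2, 3, 4, 5, 6, 7, 8, 9}
Step 21: union(5, 11) -> merged; set of 5 now {0, 1, 2, 3, 4, 5, 6, 7, 8, 9, 11}
Step 22: find(0) -> no change; set of 0 is {0, 1, 2, 3, 4, 5, 6, 7, 8, 9, 11}
Step 23: union(2, 11) -> already same set; set of 2 now {0, 1, 2, 3, 4, 5, 6, 7, 8, 9, 11}
Step 24: union(7, 11) -> already same set; set of 7 now {0, 1, 2, 3, 4, 5, 6, 7, 8, 9, 11}
Step 25: union(7, 0) -> already same set; set of 7 now {0, 1, 2, 3, 4, 5, 6, 7, 8, 9, 11}
Step 26: find(8) -> no change; set of 8 is {0, 1, 2, 3, 4, 5, 6, 7, 8, 9, 11}
Step 27: find(7) -> no change; set of 7 is {0, 1, 2, 3, 4, 5, 6, 7, 8, 9, 11}
Step 28: union(11, 3) -> already same set; set of 11 now {0, 1, 2, 3, 4, 5, 6, 7, 8, 9, 11}
Step 29: union(2, 4) -> already same set; set of 2 now {0, 1, 2, 3, 4, 5, 6, 7, 8, 9, 11}
Set of 7: {0, 1, 2, 3, 4, 5, 6, 7, 8, 9, 11}; 10 is not a member.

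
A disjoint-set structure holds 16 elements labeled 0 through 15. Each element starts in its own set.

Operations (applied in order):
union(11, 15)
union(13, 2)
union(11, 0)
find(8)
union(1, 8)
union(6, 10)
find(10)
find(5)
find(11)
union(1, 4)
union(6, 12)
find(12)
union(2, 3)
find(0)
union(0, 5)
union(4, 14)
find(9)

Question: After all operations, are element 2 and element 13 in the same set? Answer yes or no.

Step 1: union(11, 15) -> merged; set of 11 now {11, 15}
Step 2: union(13, 2) -> merged; set of 13 now {2, 13}
Step 3: union(11, 0) -> merged; set of 11 now {0, 11, 15}
Step 4: find(8) -> no change; set of 8 is {8}
Step 5: union(1, 8) -> merged; set of 1 now {1, 8}
Step 6: union(6, 10) -> merged; set of 6 now {6, 10}
Step 7: find(10) -> no change; set of 10 is {6, 10}
Step 8: find(5) -> no change; set of 5 is {5}
Step 9: find(11) -> no change; set of 11 is {0, 11, 15}
Step 10: union(1, 4) -> merged; set of 1 now {1, 4, 8}
Step 11: union(6, 12) -> merged; set of 6 now {6, 10, 12}
Step 12: find(12) -> no change; set of 12 is {6, 10, 12}
Step 13: union(2, 3) -> merged; set of 2 now {2, 3, 13}
Step 14: find(0) -> no change; set of 0 is {0, 11, 15}
Step 15: union(0, 5) -> merged; set of 0 now {0, 5, 11, 15}
Step 16: union(4, 14) -> merged; set of 4 now {1, 4, 8, 14}
Step 17: find(9) -> no change; set of 9 is {9}
Set of 2: {2, 3, 13}; 13 is a member.

Answer: yes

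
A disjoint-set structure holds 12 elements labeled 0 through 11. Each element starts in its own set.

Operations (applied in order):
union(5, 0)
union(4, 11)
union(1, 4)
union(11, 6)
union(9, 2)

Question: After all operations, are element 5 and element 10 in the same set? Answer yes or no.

Answer: no

Derivation:
Step 1: union(5, 0) -> merged; set of 5 now {0, 5}
Step 2: union(4, 11) -> merged; set of 4 now {4, 11}
Step 3: union(1, 4) -> merged; set of 1 now {1, 4, 11}
Step 4: union(11, 6) -> merged; set of 11 now {1, 4, 6, 11}
Step 5: union(9, 2) -> merged; set of 9 now {2, 9}
Set of 5: {0, 5}; 10 is not a member.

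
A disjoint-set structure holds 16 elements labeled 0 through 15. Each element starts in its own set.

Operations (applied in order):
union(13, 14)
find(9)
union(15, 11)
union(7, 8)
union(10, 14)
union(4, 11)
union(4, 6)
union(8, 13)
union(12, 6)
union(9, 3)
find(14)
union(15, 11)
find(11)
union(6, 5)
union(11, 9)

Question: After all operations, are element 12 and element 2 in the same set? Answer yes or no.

Step 1: union(13, 14) -> merged; set of 13 now {13, 14}
Step 2: find(9) -> no change; set of 9 is {9}
Step 3: union(15, 11) -> merged; set of 15 now {11, 15}
Step 4: union(7, 8) -> merged; set of 7 now {7, 8}
Step 5: union(10, 14) -> merged; set of 10 now {10, 13, 14}
Step 6: union(4, 11) -> merged; set of 4 now {4, 11, 15}
Step 7: union(4, 6) -> merged; set of 4 now {4, 6, 11, 15}
Step 8: union(8, 13) -> merged; set of 8 now {7, 8, 10, 13, 14}
Step 9: union(12, 6) -> merged; set of 12 now {4, 6, 11, 12, 15}
Step 10: union(9, 3) -> merged; set of 9 now {3, 9}
Step 11: find(14) -> no change; set of 14 is {7, 8, 10, 13, 14}
Step 12: union(15, 11) -> already same set; set of 15 now {4, 6, 11, 12, 15}
Step 13: find(11) -> no change; set of 11 is {4, 6, 11, 12, 15}
Step 14: union(6, 5) -> merged; set of 6 now {4, 5, 6, 11, 12, 15}
Step 15: union(11, 9) -> merged; set of 11 now {3, 4, 5, 6, 9, 11, 12, 15}
Set of 12: {3, 4, 5, 6, 9, 11, 12, 15}; 2 is not a member.

Answer: no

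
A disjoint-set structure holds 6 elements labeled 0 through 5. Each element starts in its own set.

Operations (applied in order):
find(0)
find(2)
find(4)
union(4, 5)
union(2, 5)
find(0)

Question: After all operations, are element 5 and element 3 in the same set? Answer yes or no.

Answer: no

Derivation:
Step 1: find(0) -> no change; set of 0 is {0}
Step 2: find(2) -> no change; set of 2 is {2}
Step 3: find(4) -> no change; set of 4 is {4}
Step 4: union(4, 5) -> merged; set of 4 now {4, 5}
Step 5: union(2, 5) -> merged; set of 2 now {2, 4, 5}
Step 6: find(0) -> no change; set of 0 is {0}
Set of 5: {2, 4, 5}; 3 is not a member.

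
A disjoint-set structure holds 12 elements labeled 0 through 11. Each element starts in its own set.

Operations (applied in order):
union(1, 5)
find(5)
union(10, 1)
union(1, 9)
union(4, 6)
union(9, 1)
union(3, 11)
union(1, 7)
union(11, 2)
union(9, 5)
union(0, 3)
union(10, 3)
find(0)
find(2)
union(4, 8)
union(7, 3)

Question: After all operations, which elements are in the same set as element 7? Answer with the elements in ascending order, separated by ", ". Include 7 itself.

Step 1: union(1, 5) -> merged; set of 1 now {1, 5}
Step 2: find(5) -> no change; set of 5 is {1, 5}
Step 3: union(10, 1) -> merged; set of 10 now {1, 5, 10}
Step 4: union(1, 9) -> merged; set of 1 now {1, 5, 9, 10}
Step 5: union(4, 6) -> merged; set of 4 now {4, 6}
Step 6: union(9, 1) -> already same set; set of 9 now {1, 5, 9, 10}
Step 7: union(3, 11) -> merged; set of 3 now {3, 11}
Step 8: union(1, 7) -> merged; set of 1 now {1, 5, 7, 9, 10}
Step 9: union(11, 2) -> merged; set of 11 now {2, 3, 11}
Step 10: union(9, 5) -> already same set; set of 9 now {1, 5, 7, 9, 10}
Step 11: union(0, 3) -> merged; set of 0 now {0, 2, 3, 11}
Step 12: union(10, 3) -> merged; set of 10 now {0, 1, 2, 3, 5, 7, 9, 10, 11}
Step 13: find(0) -> no change; set of 0 is {0, 1, 2, 3, 5, 7, 9, 10, 11}
Step 14: find(2) -> no change; set of 2 is {0, 1, 2, 3, 5, 7, 9, 10, 11}
Step 15: union(4, 8) -> merged; set of 4 now {4, 6, 8}
Step 16: union(7, 3) -> already same set; set of 7 now {0, 1, 2, 3, 5, 7, 9, 10, 11}
Component of 7: {0, 1, 2, 3, 5, 7, 9, 10, 11}

Answer: 0, 1, 2, 3, 5, 7, 9, 10, 11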